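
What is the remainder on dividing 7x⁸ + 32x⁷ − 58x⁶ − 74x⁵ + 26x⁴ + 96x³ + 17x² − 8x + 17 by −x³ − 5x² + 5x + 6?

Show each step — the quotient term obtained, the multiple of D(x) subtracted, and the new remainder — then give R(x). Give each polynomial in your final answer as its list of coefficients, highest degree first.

R = [5]

Step 1: lead(7x⁸ + 32x⁷ − 58x⁶ − 74x⁵ + 26x⁴ + 96x³ + 17x² − 8x + 17) ÷ lead(D) = 7x⁸ ÷ −x³ = −7x⁵. Subtract (−7x⁵)·D = 7x⁸ + 35x⁷ − 35x⁶ − 42x⁵. Remainder: −3x⁷ − 23x⁶ − 32x⁵ + 26x⁴ + 96x³ + 17x² − 8x + 17.
Step 2: lead(−3x⁷ − 23x⁶ − 32x⁵ + 26x⁴ + 96x³ + 17x² − 8x + 17) ÷ lead(D) = −3x⁷ ÷ −x³ = 3x⁴. Subtract (3x⁴)·D = −3x⁷ − 15x⁶ + 15x⁵ + 18x⁴. Remainder: −8x⁶ − 47x⁵ + 8x⁴ + 96x³ + 17x² − 8x + 17.
Step 3: lead(−8x⁶ − 47x⁵ + 8x⁴ + 96x³ + 17x² − 8x + 17) ÷ lead(D) = −8x⁶ ÷ −x³ = 8x³. Subtract (8x³)·D = −8x⁶ − 40x⁵ + 40x⁴ + 48x³. Remainder: −7x⁵ − 32x⁴ + 48x³ + 17x² − 8x + 17.
Step 4: lead(−7x⁵ − 32x⁴ + 48x³ + 17x² − 8x + 17) ÷ lead(D) = −7x⁵ ÷ −x³ = 7x². Subtract (7x²)·D = −7x⁵ − 35x⁴ + 35x³ + 42x². Remainder: 3x⁴ + 13x³ − 25x² − 8x + 17.
Step 5: lead(3x⁴ + 13x³ − 25x² − 8x + 17) ÷ lead(D) = 3x⁴ ÷ −x³ = −3x. Subtract (−3x)·D = 3x⁴ + 15x³ − 15x² − 18x. Remainder: −2x³ − 10x² + 10x + 17.
Step 6: lead(−2x³ − 10x² + 10x + 17) ÷ lead(D) = −2x³ ÷ −x³ = 2. Subtract (2)·D = −2x³ − 10x² + 10x + 12. Remainder: 5.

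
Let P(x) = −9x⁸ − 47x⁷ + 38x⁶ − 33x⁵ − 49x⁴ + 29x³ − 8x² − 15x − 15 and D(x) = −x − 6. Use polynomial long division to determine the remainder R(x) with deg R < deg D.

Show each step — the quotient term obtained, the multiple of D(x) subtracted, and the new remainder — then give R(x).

R(x) = 3

Step 1: lead(−9x⁸ − 47x⁷ + 38x⁶ − 33x⁵ − 49x⁴ + 29x³ − 8x² − 15x − 15) ÷ lead(D) = −9x⁸ ÷ −x = 9x⁷. Subtract (9x⁷)·D = −9x⁸ − 54x⁷. Remainder: 7x⁷ + 38x⁶ − 33x⁵ − 49x⁴ + 29x³ − 8x² − 15x − 15.
Step 2: lead(7x⁷ + 38x⁶ − 33x⁵ − 49x⁴ + 29x³ − 8x² − 15x − 15) ÷ lead(D) = 7x⁷ ÷ −x = −7x⁶. Subtract (−7x⁶)·D = 7x⁷ + 42x⁶. Remainder: −4x⁶ − 33x⁵ − 49x⁴ + 29x³ − 8x² − 15x − 15.
Step 3: lead(−4x⁶ − 33x⁵ − 49x⁴ + 29x³ − 8x² − 15x − 15) ÷ lead(D) = −4x⁶ ÷ −x = 4x⁵. Subtract (4x⁵)·D = −4x⁶ − 24x⁵. Remainder: −9x⁵ − 49x⁴ + 29x³ − 8x² − 15x − 15.
Step 4: lead(−9x⁵ − 49x⁴ + 29x³ − 8x² − 15x − 15) ÷ lead(D) = −9x⁵ ÷ −x = 9x⁴. Subtract (9x⁴)·D = −9x⁵ − 54x⁴. Remainder: 5x⁴ + 29x³ − 8x² − 15x − 15.
Step 5: lead(5x⁴ + 29x³ − 8x² − 15x − 15) ÷ lead(D) = 5x⁴ ÷ −x = −5x³. Subtract (−5x³)·D = 5x⁴ + 30x³. Remainder: −x³ − 8x² − 15x − 15.
Step 6: lead(−x³ − 8x² − 15x − 15) ÷ lead(D) = −x³ ÷ −x = x². Subtract (x²)·D = −x³ − 6x². Remainder: −2x² − 15x − 15.
Step 7: lead(−2x² − 15x − 15) ÷ lead(D) = −2x² ÷ −x = 2x. Subtract (2x)·D = −2x² − 12x. Remainder: −3x − 15.
Step 8: lead(−3x − 15) ÷ lead(D) = −3x ÷ −x = 3. Subtract (3)·D = −3x − 18. Remainder: 3.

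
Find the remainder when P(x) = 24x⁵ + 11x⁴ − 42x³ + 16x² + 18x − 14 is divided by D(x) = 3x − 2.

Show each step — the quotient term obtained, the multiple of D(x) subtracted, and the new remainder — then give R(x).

Step 1: lead(24x⁵ + 11x⁴ − 42x³ + 16x² + 18x − 14) ÷ lead(D) = 24x⁵ ÷ 3x = 8x⁴. Subtract (8x⁴)·D = 24x⁵ − 16x⁴. Remainder: 27x⁴ − 42x³ + 16x² + 18x − 14.
Step 2: lead(27x⁴ − 42x³ + 16x² + 18x − 14) ÷ lead(D) = 27x⁴ ÷ 3x = 9x³. Subtract (9x³)·D = 27x⁴ − 18x³. Remainder: −24x³ + 16x² + 18x − 14.
Step 3: lead(−24x³ + 16x² + 18x − 14) ÷ lead(D) = −24x³ ÷ 3x = −8x². Subtract (−8x²)·D = −24x³ + 16x². Remainder: 18x − 14.
Step 4: lead(18x − 14) ÷ lead(D) = 18x ÷ 3x = 6. Subtract (6)·D = 18x − 12. Remainder: −2.

R(x) = −2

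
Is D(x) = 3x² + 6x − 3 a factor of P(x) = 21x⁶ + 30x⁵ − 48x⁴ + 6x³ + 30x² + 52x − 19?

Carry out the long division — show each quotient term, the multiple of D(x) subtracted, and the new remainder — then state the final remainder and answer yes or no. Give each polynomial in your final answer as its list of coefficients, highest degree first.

Step 1: lead(21x⁶ + 30x⁵ − 48x⁴ + 6x³ + 30x² + 52x − 19) ÷ lead(D) = 21x⁶ ÷ 3x² = 7x⁴. Subtract (7x⁴)·D = 21x⁶ + 42x⁵ − 21x⁴. Remainder: −12x⁵ − 27x⁴ + 6x³ + 30x² + 52x − 19.
Step 2: lead(−12x⁵ − 27x⁴ + 6x³ + 30x² + 52x − 19) ÷ lead(D) = −12x⁵ ÷ 3x² = −4x³. Subtract (−4x³)·D = −12x⁵ − 24x⁴ + 12x³. Remainder: −3x⁴ − 6x³ + 30x² + 52x − 19.
Step 3: lead(−3x⁴ − 6x³ + 30x² + 52x − 19) ÷ lead(D) = −3x⁴ ÷ 3x² = −x². Subtract (−x²)·D = −3x⁴ − 6x³ + 3x². Remainder: 27x² + 52x − 19.
Step 4: lead(27x² + 52x − 19) ÷ lead(D) = 27x² ÷ 3x² = 9. Subtract (9)·D = 27x² + 54x − 27. Remainder: −2x + 8.

R = [-2, 8], so D(x) is not a factor of P(x). no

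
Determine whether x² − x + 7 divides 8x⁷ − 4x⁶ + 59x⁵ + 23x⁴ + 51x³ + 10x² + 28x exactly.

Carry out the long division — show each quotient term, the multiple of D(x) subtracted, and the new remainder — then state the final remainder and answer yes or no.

R(x) = 0, so D(x) is a factor of P(x). yes

Step 1: lead(8x⁷ − 4x⁶ + 59x⁵ + 23x⁴ + 51x³ + 10x² + 28x) ÷ lead(D) = 8x⁷ ÷ x² = 8x⁵. Subtract (8x⁵)·D = 8x⁷ − 8x⁶ + 56x⁵. Remainder: 4x⁶ + 3x⁵ + 23x⁴ + 51x³ + 10x² + 28x.
Step 2: lead(4x⁶ + 3x⁵ + 23x⁴ + 51x³ + 10x² + 28x) ÷ lead(D) = 4x⁶ ÷ x² = 4x⁴. Subtract (4x⁴)·D = 4x⁶ − 4x⁵ + 28x⁴. Remainder: 7x⁵ − 5x⁴ + 51x³ + 10x² + 28x.
Step 3: lead(7x⁵ − 5x⁴ + 51x³ + 10x² + 28x) ÷ lead(D) = 7x⁵ ÷ x² = 7x³. Subtract (7x³)·D = 7x⁵ − 7x⁴ + 49x³. Remainder: 2x⁴ + 2x³ + 10x² + 28x.
Step 4: lead(2x⁴ + 2x³ + 10x² + 28x) ÷ lead(D) = 2x⁴ ÷ x² = 2x². Subtract (2x²)·D = 2x⁴ − 2x³ + 14x². Remainder: 4x³ − 4x² + 28x.
Step 5: lead(4x³ − 4x² + 28x) ÷ lead(D) = 4x³ ÷ x² = 4x. Subtract (4x)·D = 4x³ − 4x² + 28x. Remainder: 0.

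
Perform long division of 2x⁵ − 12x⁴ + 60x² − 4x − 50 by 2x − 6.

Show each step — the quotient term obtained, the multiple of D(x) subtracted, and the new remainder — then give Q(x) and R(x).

Q(x) = x⁴ − 3x³ − 9x² + 3x + 7; R(x) = −8

Step 1: lead(2x⁵ − 12x⁴ + 60x² − 4x − 50) ÷ lead(D) = 2x⁵ ÷ 2x = x⁴. Subtract (x⁴)·D = 2x⁵ − 6x⁴. Remainder: −6x⁴ + 60x² − 4x − 50.
Step 2: lead(−6x⁴ + 60x² − 4x − 50) ÷ lead(D) = −6x⁴ ÷ 2x = −3x³. Subtract (−3x³)·D = −6x⁴ + 18x³. Remainder: −18x³ + 60x² − 4x − 50.
Step 3: lead(−18x³ + 60x² − 4x − 50) ÷ lead(D) = −18x³ ÷ 2x = −9x². Subtract (−9x²)·D = −18x³ + 54x². Remainder: 6x² − 4x − 50.
Step 4: lead(6x² − 4x − 50) ÷ lead(D) = 6x² ÷ 2x = 3x. Subtract (3x)·D = 6x² − 18x. Remainder: 14x − 50.
Step 5: lead(14x − 50) ÷ lead(D) = 14x ÷ 2x = 7. Subtract (7)·D = 14x − 42. Remainder: −8.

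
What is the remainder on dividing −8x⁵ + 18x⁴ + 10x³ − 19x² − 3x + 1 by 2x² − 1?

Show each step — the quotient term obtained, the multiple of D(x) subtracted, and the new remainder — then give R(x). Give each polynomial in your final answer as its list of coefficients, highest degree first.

Step 1: lead(−8x⁵ + 18x⁴ + 10x³ − 19x² − 3x + 1) ÷ lead(D) = −8x⁵ ÷ 2x² = −4x³. Subtract (−4x³)·D = −8x⁵ + 4x³. Remainder: 18x⁴ + 6x³ − 19x² − 3x + 1.
Step 2: lead(18x⁴ + 6x³ − 19x² − 3x + 1) ÷ lead(D) = 18x⁴ ÷ 2x² = 9x². Subtract (9x²)·D = 18x⁴ − 9x². Remainder: 6x³ − 10x² − 3x + 1.
Step 3: lead(6x³ − 10x² − 3x + 1) ÷ lead(D) = 6x³ ÷ 2x² = 3x. Subtract (3x)·D = 6x³ − 3x. Remainder: −10x² + 1.
Step 4: lead(−10x² + 1) ÷ lead(D) = −10x² ÷ 2x² = −5. Subtract (−5)·D = −10x² + 5. Remainder: −4.

R = [-4]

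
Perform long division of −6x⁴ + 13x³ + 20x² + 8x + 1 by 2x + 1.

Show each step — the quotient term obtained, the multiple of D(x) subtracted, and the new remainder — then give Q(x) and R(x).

Q(x) = −3x³ + 8x² + 6x + 1; R(x) = 0

Step 1: lead(−6x⁴ + 13x³ + 20x² + 8x + 1) ÷ lead(D) = −6x⁴ ÷ 2x = −3x³. Subtract (−3x³)·D = −6x⁴ − 3x³. Remainder: 16x³ + 20x² + 8x + 1.
Step 2: lead(16x³ + 20x² + 8x + 1) ÷ lead(D) = 16x³ ÷ 2x = 8x². Subtract (8x²)·D = 16x³ + 8x². Remainder: 12x² + 8x + 1.
Step 3: lead(12x² + 8x + 1) ÷ lead(D) = 12x² ÷ 2x = 6x. Subtract (6x)·D = 12x² + 6x. Remainder: 2x + 1.
Step 4: lead(2x + 1) ÷ lead(D) = 2x ÷ 2x = 1. Subtract (1)·D = 2x + 1. Remainder: 0.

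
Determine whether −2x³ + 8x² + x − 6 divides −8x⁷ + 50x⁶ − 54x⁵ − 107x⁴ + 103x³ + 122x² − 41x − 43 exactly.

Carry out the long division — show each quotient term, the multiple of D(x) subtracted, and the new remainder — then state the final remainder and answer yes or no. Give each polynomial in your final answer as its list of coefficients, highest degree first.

Step 1: lead(−8x⁷ + 50x⁶ − 54x⁵ − 107x⁴ + 103x³ + 122x² − 41x − 43) ÷ lead(D) = −8x⁷ ÷ −2x³ = 4x⁴. Subtract (4x⁴)·D = −8x⁷ + 32x⁶ + 4x⁵ − 24x⁴. Remainder: 18x⁶ − 58x⁵ − 83x⁴ + 103x³ + 122x² − 41x − 43.
Step 2: lead(18x⁶ − 58x⁵ − 83x⁴ + 103x³ + 122x² − 41x − 43) ÷ lead(D) = 18x⁶ ÷ −2x³ = −9x³. Subtract (−9x³)·D = 18x⁶ − 72x⁵ − 9x⁴ + 54x³. Remainder: 14x⁵ − 74x⁴ + 49x³ + 122x² − 41x − 43.
Step 3: lead(14x⁵ − 74x⁴ + 49x³ + 122x² − 41x − 43) ÷ lead(D) = 14x⁵ ÷ −2x³ = −7x². Subtract (−7x²)·D = 14x⁵ − 56x⁴ − 7x³ + 42x². Remainder: −18x⁴ + 56x³ + 80x² − 41x − 43.
Step 4: lead(−18x⁴ + 56x³ + 80x² − 41x − 43) ÷ lead(D) = −18x⁴ ÷ −2x³ = 9x. Subtract (9x)·D = −18x⁴ + 72x³ + 9x² − 54x. Remainder: −16x³ + 71x² + 13x − 43.
Step 5: lead(−16x³ + 71x² + 13x − 43) ÷ lead(D) = −16x³ ÷ −2x³ = 8. Subtract (8)·D = −16x³ + 64x² + 8x − 48. Remainder: 7x² + 5x + 5.

R = [7, 5, 5], so D(x) is not a factor of P(x). no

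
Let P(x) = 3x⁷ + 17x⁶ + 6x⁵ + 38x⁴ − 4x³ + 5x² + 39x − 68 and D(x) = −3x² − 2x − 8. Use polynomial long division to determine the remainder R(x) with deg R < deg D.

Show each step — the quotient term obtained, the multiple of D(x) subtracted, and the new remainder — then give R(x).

Step 1: lead(3x⁷ + 17x⁶ + 6x⁵ + 38x⁴ − 4x³ + 5x² + 39x − 68) ÷ lead(D) = 3x⁷ ÷ −3x² = −x⁵. Subtract (−x⁵)·D = 3x⁷ + 2x⁶ + 8x⁵. Remainder: 15x⁶ − 2x⁵ + 38x⁴ − 4x³ + 5x² + 39x − 68.
Step 2: lead(15x⁶ − 2x⁵ + 38x⁴ − 4x³ + 5x² + 39x − 68) ÷ lead(D) = 15x⁶ ÷ −3x² = −5x⁴. Subtract (−5x⁴)·D = 15x⁶ + 10x⁵ + 40x⁴. Remainder: −12x⁵ − 2x⁴ − 4x³ + 5x² + 39x − 68.
Step 3: lead(−12x⁵ − 2x⁴ − 4x³ + 5x² + 39x − 68) ÷ lead(D) = −12x⁵ ÷ −3x² = 4x³. Subtract (4x³)·D = −12x⁵ − 8x⁴ − 32x³. Remainder: 6x⁴ + 28x³ + 5x² + 39x − 68.
Step 4: lead(6x⁴ + 28x³ + 5x² + 39x − 68) ÷ lead(D) = 6x⁴ ÷ −3x² = −2x². Subtract (−2x²)·D = 6x⁴ + 4x³ + 16x². Remainder: 24x³ − 11x² + 39x − 68.
Step 5: lead(24x³ − 11x² + 39x − 68) ÷ lead(D) = 24x³ ÷ −3x² = −8x. Subtract (−8x)·D = 24x³ + 16x² + 64x. Remainder: −27x² − 25x − 68.
Step 6: lead(−27x² − 25x − 68) ÷ lead(D) = −27x² ÷ −3x² = 9. Subtract (9)·D = −27x² − 18x − 72. Remainder: −7x + 4.

R(x) = −7x + 4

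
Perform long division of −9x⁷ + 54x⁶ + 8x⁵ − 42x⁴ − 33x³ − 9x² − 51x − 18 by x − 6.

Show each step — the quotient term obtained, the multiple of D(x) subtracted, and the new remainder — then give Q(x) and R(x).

Step 1: lead(−9x⁷ + 54x⁶ + 8x⁵ − 42x⁴ − 33x³ − 9x² − 51x − 18) ÷ lead(D) = −9x⁷ ÷ x = −9x⁶. Subtract (−9x⁶)·D = −9x⁷ + 54x⁶. Remainder: 8x⁵ − 42x⁴ − 33x³ − 9x² − 51x − 18.
Step 2: lead(8x⁵ − 42x⁴ − 33x³ − 9x² − 51x − 18) ÷ lead(D) = 8x⁵ ÷ x = 8x⁴. Subtract (8x⁴)·D = 8x⁵ − 48x⁴. Remainder: 6x⁴ − 33x³ − 9x² − 51x − 18.
Step 3: lead(6x⁴ − 33x³ − 9x² − 51x − 18) ÷ lead(D) = 6x⁴ ÷ x = 6x³. Subtract (6x³)·D = 6x⁴ − 36x³. Remainder: 3x³ − 9x² − 51x − 18.
Step 4: lead(3x³ − 9x² − 51x − 18) ÷ lead(D) = 3x³ ÷ x = 3x². Subtract (3x²)·D = 3x³ − 18x². Remainder: 9x² − 51x − 18.
Step 5: lead(9x² − 51x − 18) ÷ lead(D) = 9x² ÷ x = 9x. Subtract (9x)·D = 9x² − 54x. Remainder: 3x − 18.
Step 6: lead(3x − 18) ÷ lead(D) = 3x ÷ x = 3. Subtract (3)·D = 3x − 18. Remainder: 0.

Q(x) = −9x⁶ + 8x⁴ + 6x³ + 3x² + 9x + 3; R(x) = 0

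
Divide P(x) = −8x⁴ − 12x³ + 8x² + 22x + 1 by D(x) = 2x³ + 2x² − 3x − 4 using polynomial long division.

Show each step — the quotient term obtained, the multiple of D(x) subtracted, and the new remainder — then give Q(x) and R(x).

Step 1: lead(−8x⁴ − 12x³ + 8x² + 22x + 1) ÷ lead(D) = −8x⁴ ÷ 2x³ = −4x. Subtract (−4x)·D = −8x⁴ − 8x³ + 12x² + 16x. Remainder: −4x³ − 4x² + 6x + 1.
Step 2: lead(−4x³ − 4x² + 6x + 1) ÷ lead(D) = −4x³ ÷ 2x³ = −2. Subtract (−2)·D = −4x³ − 4x² + 6x + 8. Remainder: −7.

Q(x) = −4x − 2; R(x) = −7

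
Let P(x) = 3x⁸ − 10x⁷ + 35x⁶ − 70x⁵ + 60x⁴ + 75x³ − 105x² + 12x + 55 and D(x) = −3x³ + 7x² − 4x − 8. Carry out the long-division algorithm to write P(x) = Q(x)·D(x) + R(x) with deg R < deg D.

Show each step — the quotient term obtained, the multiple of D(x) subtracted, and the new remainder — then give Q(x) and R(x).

Q(x) = −x⁵ + x⁴ − 8x³ + 6x² + 2x − 7; R(x) = −1

Step 1: lead(3x⁸ − 10x⁷ + 35x⁶ − 70x⁵ + 60x⁴ + 75x³ − 105x² + 12x + 55) ÷ lead(D) = 3x⁸ ÷ −3x³ = −x⁵. Subtract (−x⁵)·D = 3x⁸ − 7x⁷ + 4x⁶ + 8x⁵. Remainder: −3x⁷ + 31x⁶ − 78x⁵ + 60x⁴ + 75x³ − 105x² + 12x + 55.
Step 2: lead(−3x⁷ + 31x⁶ − 78x⁵ + 60x⁴ + 75x³ − 105x² + 12x + 55) ÷ lead(D) = −3x⁷ ÷ −3x³ = x⁴. Subtract (x⁴)·D = −3x⁷ + 7x⁶ − 4x⁵ − 8x⁴. Remainder: 24x⁶ − 74x⁵ + 68x⁴ + 75x³ − 105x² + 12x + 55.
Step 3: lead(24x⁶ − 74x⁵ + 68x⁴ + 75x³ − 105x² + 12x + 55) ÷ lead(D) = 24x⁶ ÷ −3x³ = −8x³. Subtract (−8x³)·D = 24x⁶ − 56x⁵ + 32x⁴ + 64x³. Remainder: −18x⁵ + 36x⁴ + 11x³ − 105x² + 12x + 55.
Step 4: lead(−18x⁵ + 36x⁴ + 11x³ − 105x² + 12x + 55) ÷ lead(D) = −18x⁵ ÷ −3x³ = 6x². Subtract (6x²)·D = −18x⁵ + 42x⁴ − 24x³ − 48x². Remainder: −6x⁴ + 35x³ − 57x² + 12x + 55.
Step 5: lead(−6x⁴ + 35x³ − 57x² + 12x + 55) ÷ lead(D) = −6x⁴ ÷ −3x³ = 2x. Subtract (2x)·D = −6x⁴ + 14x³ − 8x² − 16x. Remainder: 21x³ − 49x² + 28x + 55.
Step 6: lead(21x³ − 49x² + 28x + 55) ÷ lead(D) = 21x³ ÷ −3x³ = −7. Subtract (−7)·D = 21x³ − 49x² + 28x + 56. Remainder: −1.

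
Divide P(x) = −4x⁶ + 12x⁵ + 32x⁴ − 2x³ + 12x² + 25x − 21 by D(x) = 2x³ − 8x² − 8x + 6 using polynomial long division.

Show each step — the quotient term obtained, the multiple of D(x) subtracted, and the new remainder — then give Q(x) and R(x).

Step 1: lead(−4x⁶ + 12x⁵ + 32x⁴ − 2x³ + 12x² + 25x − 21) ÷ lead(D) = −4x⁶ ÷ 2x³ = −2x³. Subtract (−2x³)·D = −4x⁶ + 16x⁵ + 16x⁴ − 12x³. Remainder: −4x⁵ + 16x⁴ + 10x³ + 12x² + 25x − 21.
Step 2: lead(−4x⁵ + 16x⁴ + 10x³ + 12x² + 25x − 21) ÷ lead(D) = −4x⁵ ÷ 2x³ = −2x². Subtract (−2x²)·D = −4x⁵ + 16x⁴ + 16x³ − 12x². Remainder: −6x³ + 24x² + 25x − 21.
Step 3: lead(−6x³ + 24x² + 25x − 21) ÷ lead(D) = −6x³ ÷ 2x³ = −3. Subtract (−3)·D = −6x³ + 24x² + 24x − 18. Remainder: x − 3.

Q(x) = −2x³ − 2x² − 3; R(x) = x − 3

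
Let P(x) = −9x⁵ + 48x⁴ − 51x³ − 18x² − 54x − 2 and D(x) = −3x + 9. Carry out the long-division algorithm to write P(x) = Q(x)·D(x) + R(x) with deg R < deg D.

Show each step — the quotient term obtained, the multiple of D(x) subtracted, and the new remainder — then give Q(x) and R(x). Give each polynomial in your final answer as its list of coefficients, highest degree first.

Q = [3, -7, -4, -6, 0]; R = [-2]

Step 1: lead(−9x⁵ + 48x⁴ − 51x³ − 18x² − 54x − 2) ÷ lead(D) = −9x⁵ ÷ −3x = 3x⁴. Subtract (3x⁴)·D = −9x⁵ + 27x⁴. Remainder: 21x⁴ − 51x³ − 18x² − 54x − 2.
Step 2: lead(21x⁴ − 51x³ − 18x² − 54x − 2) ÷ lead(D) = 21x⁴ ÷ −3x = −7x³. Subtract (−7x³)·D = 21x⁴ − 63x³. Remainder: 12x³ − 18x² − 54x − 2.
Step 3: lead(12x³ − 18x² − 54x − 2) ÷ lead(D) = 12x³ ÷ −3x = −4x². Subtract (−4x²)·D = 12x³ − 36x². Remainder: 18x² − 54x − 2.
Step 4: lead(18x² − 54x − 2) ÷ lead(D) = 18x² ÷ −3x = −6x. Subtract (−6x)·D = 18x² − 54x. Remainder: −2.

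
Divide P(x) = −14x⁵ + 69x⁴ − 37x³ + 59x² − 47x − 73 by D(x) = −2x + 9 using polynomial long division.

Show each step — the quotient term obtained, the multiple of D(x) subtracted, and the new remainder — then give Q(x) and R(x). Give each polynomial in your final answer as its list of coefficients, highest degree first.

Q = [7, -3, 5, -7, -8]; R = [-1]

Step 1: lead(−14x⁵ + 69x⁴ − 37x³ + 59x² − 47x − 73) ÷ lead(D) = −14x⁵ ÷ −2x = 7x⁴. Subtract (7x⁴)·D = −14x⁵ + 63x⁴. Remainder: 6x⁴ − 37x³ + 59x² − 47x − 73.
Step 2: lead(6x⁴ − 37x³ + 59x² − 47x − 73) ÷ lead(D) = 6x⁴ ÷ −2x = −3x³. Subtract (−3x³)·D = 6x⁴ − 27x³. Remainder: −10x³ + 59x² − 47x − 73.
Step 3: lead(−10x³ + 59x² − 47x − 73) ÷ lead(D) = −10x³ ÷ −2x = 5x². Subtract (5x²)·D = −10x³ + 45x². Remainder: 14x² − 47x − 73.
Step 4: lead(14x² − 47x − 73) ÷ lead(D) = 14x² ÷ −2x = −7x. Subtract (−7x)·D = 14x² − 63x. Remainder: 16x − 73.
Step 5: lead(16x − 73) ÷ lead(D) = 16x ÷ −2x = −8. Subtract (−8)·D = 16x − 72. Remainder: −1.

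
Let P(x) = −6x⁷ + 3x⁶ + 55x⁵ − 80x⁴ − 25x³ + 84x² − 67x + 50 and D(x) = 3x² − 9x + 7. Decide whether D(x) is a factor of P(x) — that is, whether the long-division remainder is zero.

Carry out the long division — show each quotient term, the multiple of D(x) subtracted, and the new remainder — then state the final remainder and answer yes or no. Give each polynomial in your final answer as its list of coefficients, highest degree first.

Step 1: lead(−6x⁷ + 3x⁶ + 55x⁵ − 80x⁴ − 25x³ + 84x² − 67x + 50) ÷ lead(D) = −6x⁷ ÷ 3x² = −2x⁵. Subtract (−2x⁵)·D = −6x⁷ + 18x⁶ − 14x⁵. Remainder: −15x⁶ + 69x⁵ − 80x⁴ − 25x³ + 84x² − 67x + 50.
Step 2: lead(−15x⁶ + 69x⁵ − 80x⁴ − 25x³ + 84x² − 67x + 50) ÷ lead(D) = −15x⁶ ÷ 3x² = −5x⁴. Subtract (−5x⁴)·D = −15x⁶ + 45x⁵ − 35x⁴. Remainder: 24x⁵ − 45x⁴ − 25x³ + 84x² − 67x + 50.
Step 3: lead(24x⁵ − 45x⁴ − 25x³ + 84x² − 67x + 50) ÷ lead(D) = 24x⁵ ÷ 3x² = 8x³. Subtract (8x³)·D = 24x⁵ − 72x⁴ + 56x³. Remainder: 27x⁴ − 81x³ + 84x² − 67x + 50.
Step 4: lead(27x⁴ − 81x³ + 84x² − 67x + 50) ÷ lead(D) = 27x⁴ ÷ 3x² = 9x². Subtract (9x²)·D = 27x⁴ − 81x³ + 63x². Remainder: 21x² − 67x + 50.
Step 5: lead(21x² − 67x + 50) ÷ lead(D) = 21x² ÷ 3x² = 7. Subtract (7)·D = 21x² − 63x + 49. Remainder: −4x + 1.

R = [-4, 1], so D(x) is not a factor of P(x). no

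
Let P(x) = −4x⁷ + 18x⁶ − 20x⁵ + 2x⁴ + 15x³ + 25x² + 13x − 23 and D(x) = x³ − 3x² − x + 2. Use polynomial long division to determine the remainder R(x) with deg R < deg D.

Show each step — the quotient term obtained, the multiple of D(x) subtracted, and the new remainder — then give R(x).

Step 1: lead(−4x⁷ + 18x⁶ − 20x⁵ + 2x⁴ + 15x³ + 25x² + 13x − 23) ÷ lead(D) = −4x⁷ ÷ x³ = −4x⁴. Subtract (−4x⁴)·D = −4x⁷ + 12x⁶ + 4x⁵ − 8x⁴. Remainder: 6x⁶ − 24x⁵ + 10x⁴ + 15x³ + 25x² + 13x − 23.
Step 2: lead(6x⁶ − 24x⁵ + 10x⁴ + 15x³ + 25x² + 13x − 23) ÷ lead(D) = 6x⁶ ÷ x³ = 6x³. Subtract (6x³)·D = 6x⁶ − 18x⁵ − 6x⁴ + 12x³. Remainder: −6x⁵ + 16x⁴ + 3x³ + 25x² + 13x − 23.
Step 3: lead(−6x⁵ + 16x⁴ + 3x³ + 25x² + 13x − 23) ÷ lead(D) = −6x⁵ ÷ x³ = −6x². Subtract (−6x²)·D = −6x⁵ + 18x⁴ + 6x³ − 12x². Remainder: −2x⁴ − 3x³ + 37x² + 13x − 23.
Step 4: lead(−2x⁴ − 3x³ + 37x² + 13x − 23) ÷ lead(D) = −2x⁴ ÷ x³ = −2x. Subtract (−2x)·D = −2x⁴ + 6x³ + 2x² − 4x. Remainder: −9x³ + 35x² + 17x − 23.
Step 5: lead(−9x³ + 35x² + 17x − 23) ÷ lead(D) = −9x³ ÷ x³ = −9. Subtract (−9)·D = −9x³ + 27x² + 9x − 18. Remainder: 8x² + 8x − 5.

R(x) = 8x² + 8x − 5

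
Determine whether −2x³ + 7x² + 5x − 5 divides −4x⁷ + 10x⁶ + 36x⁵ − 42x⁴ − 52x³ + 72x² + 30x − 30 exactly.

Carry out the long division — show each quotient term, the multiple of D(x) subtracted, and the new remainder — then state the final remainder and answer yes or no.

Step 1: lead(−4x⁷ + 10x⁶ + 36x⁵ − 42x⁴ − 52x³ + 72x² + 30x − 30) ÷ lead(D) = −4x⁷ ÷ −2x³ = 2x⁴. Subtract (2x⁴)·D = −4x⁷ + 14x⁶ + 10x⁵ − 10x⁴. Remainder: −4x⁶ + 26x⁵ − 32x⁴ − 52x³ + 72x² + 30x − 30.
Step 2: lead(−4x⁶ + 26x⁵ − 32x⁴ − 52x³ + 72x² + 30x − 30) ÷ lead(D) = −4x⁶ ÷ −2x³ = 2x³. Subtract (2x³)·D = −4x⁶ + 14x⁵ + 10x⁴ − 10x³. Remainder: 12x⁵ − 42x⁴ − 42x³ + 72x² + 30x − 30.
Step 3: lead(12x⁵ − 42x⁴ − 42x³ + 72x² + 30x − 30) ÷ lead(D) = 12x⁵ ÷ −2x³ = −6x². Subtract (−6x²)·D = 12x⁵ − 42x⁴ − 30x³ + 30x². Remainder: −12x³ + 42x² + 30x − 30.
Step 4: lead(−12x³ + 42x² + 30x − 30) ÷ lead(D) = −12x³ ÷ −2x³ = 6. Subtract (6)·D = −12x³ + 42x² + 30x − 30. Remainder: 0.

R(x) = 0, so D(x) is a factor of P(x). yes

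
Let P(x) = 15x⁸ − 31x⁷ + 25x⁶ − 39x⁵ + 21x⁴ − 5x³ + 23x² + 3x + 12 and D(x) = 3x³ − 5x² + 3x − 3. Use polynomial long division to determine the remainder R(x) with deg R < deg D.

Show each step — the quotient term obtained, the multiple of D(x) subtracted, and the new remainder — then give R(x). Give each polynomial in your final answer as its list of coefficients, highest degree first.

R = [0]

Step 1: lead(15x⁸ − 31x⁷ + 25x⁶ − 39x⁵ + 21x⁴ − 5x³ + 23x² + 3x + 12) ÷ lead(D) = 15x⁸ ÷ 3x³ = 5x⁵. Subtract (5x⁵)·D = 15x⁸ − 25x⁷ + 15x⁶ − 15x⁵. Remainder: −6x⁷ + 10x⁶ − 24x⁵ + 21x⁴ − 5x³ + 23x² + 3x + 12.
Step 2: lead(−6x⁷ + 10x⁶ − 24x⁵ + 21x⁴ − 5x³ + 23x² + 3x + 12) ÷ lead(D) = −6x⁷ ÷ 3x³ = −2x⁴. Subtract (−2x⁴)·D = −6x⁷ + 10x⁶ − 6x⁵ + 6x⁴. Remainder: −18x⁵ + 15x⁴ − 5x³ + 23x² + 3x + 12.
Step 3: lead(−18x⁵ + 15x⁴ − 5x³ + 23x² + 3x + 12) ÷ lead(D) = −18x⁵ ÷ 3x³ = −6x². Subtract (−6x²)·D = −18x⁵ + 30x⁴ − 18x³ + 18x². Remainder: −15x⁴ + 13x³ + 5x² + 3x + 12.
Step 4: lead(−15x⁴ + 13x³ + 5x² + 3x + 12) ÷ lead(D) = −15x⁴ ÷ 3x³ = −5x. Subtract (−5x)·D = −15x⁴ + 25x³ − 15x² + 15x. Remainder: −12x³ + 20x² − 12x + 12.
Step 5: lead(−12x³ + 20x² − 12x + 12) ÷ lead(D) = −12x³ ÷ 3x³ = −4. Subtract (−4)·D = −12x³ + 20x² − 12x + 12. Remainder: 0.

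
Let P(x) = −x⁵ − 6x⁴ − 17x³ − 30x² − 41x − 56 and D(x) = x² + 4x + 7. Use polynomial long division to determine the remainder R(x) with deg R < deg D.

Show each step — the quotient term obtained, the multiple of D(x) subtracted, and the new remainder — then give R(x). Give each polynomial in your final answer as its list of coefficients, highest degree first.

Step 1: lead(−x⁵ − 6x⁴ − 17x³ − 30x² − 41x − 56) ÷ lead(D) = −x⁵ ÷ x² = −x³. Subtract (−x³)·D = −x⁵ − 4x⁴ − 7x³. Remainder: −2x⁴ − 10x³ − 30x² − 41x − 56.
Step 2: lead(−2x⁴ − 10x³ − 30x² − 41x − 56) ÷ lead(D) = −2x⁴ ÷ x² = −2x². Subtract (−2x²)·D = −2x⁴ − 8x³ − 14x². Remainder: −2x³ − 16x² − 41x − 56.
Step 3: lead(−2x³ − 16x² − 41x − 56) ÷ lead(D) = −2x³ ÷ x² = −2x. Subtract (−2x)·D = −2x³ − 8x² − 14x. Remainder: −8x² − 27x − 56.
Step 4: lead(−8x² − 27x − 56) ÷ lead(D) = −8x² ÷ x² = −8. Subtract (−8)·D = −8x² − 32x − 56. Remainder: 5x.

R = [5, 0]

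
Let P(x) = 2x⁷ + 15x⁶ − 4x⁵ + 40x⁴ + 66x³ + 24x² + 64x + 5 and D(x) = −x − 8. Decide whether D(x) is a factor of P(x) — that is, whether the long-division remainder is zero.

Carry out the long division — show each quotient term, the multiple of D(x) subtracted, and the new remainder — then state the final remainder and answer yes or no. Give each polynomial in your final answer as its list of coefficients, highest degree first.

Step 1: lead(2x⁷ + 15x⁶ − 4x⁵ + 40x⁴ + 66x³ + 24x² + 64x + 5) ÷ lead(D) = 2x⁷ ÷ −x = −2x⁶. Subtract (−2x⁶)·D = 2x⁷ + 16x⁶. Remainder: −x⁶ − 4x⁵ + 40x⁴ + 66x³ + 24x² + 64x + 5.
Step 2: lead(−x⁶ − 4x⁵ + 40x⁴ + 66x³ + 24x² + 64x + 5) ÷ lead(D) = −x⁶ ÷ −x = x⁵. Subtract (x⁵)·D = −x⁶ − 8x⁵. Remainder: 4x⁵ + 40x⁴ + 66x³ + 24x² + 64x + 5.
Step 3: lead(4x⁵ + 40x⁴ + 66x³ + 24x² + 64x + 5) ÷ lead(D) = 4x⁵ ÷ −x = −4x⁴. Subtract (−4x⁴)·D = 4x⁵ + 32x⁴. Remainder: 8x⁴ + 66x³ + 24x² + 64x + 5.
Step 4: lead(8x⁴ + 66x³ + 24x² + 64x + 5) ÷ lead(D) = 8x⁴ ÷ −x = −8x³. Subtract (−8x³)·D = 8x⁴ + 64x³. Remainder: 2x³ + 24x² + 64x + 5.
Step 5: lead(2x³ + 24x² + 64x + 5) ÷ lead(D) = 2x³ ÷ −x = −2x². Subtract (−2x²)·D = 2x³ + 16x². Remainder: 8x² + 64x + 5.
Step 6: lead(8x² + 64x + 5) ÷ lead(D) = 8x² ÷ −x = −8x. Subtract (−8x)·D = 8x² + 64x. Remainder: 5.

R = [5], so D(x) is not a factor of P(x). no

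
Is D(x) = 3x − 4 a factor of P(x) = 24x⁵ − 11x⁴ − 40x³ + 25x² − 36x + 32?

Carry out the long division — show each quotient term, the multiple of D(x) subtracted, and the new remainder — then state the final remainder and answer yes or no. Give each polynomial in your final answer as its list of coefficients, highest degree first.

Step 1: lead(24x⁵ − 11x⁴ − 40x³ + 25x² − 36x + 32) ÷ lead(D) = 24x⁵ ÷ 3x = 8x⁴. Subtract (8x⁴)·D = 24x⁵ − 32x⁴. Remainder: 21x⁴ − 40x³ + 25x² − 36x + 32.
Step 2: lead(21x⁴ − 40x³ + 25x² − 36x + 32) ÷ lead(D) = 21x⁴ ÷ 3x = 7x³. Subtract (7x³)·D = 21x⁴ − 28x³. Remainder: −12x³ + 25x² − 36x + 32.
Step 3: lead(−12x³ + 25x² − 36x + 32) ÷ lead(D) = −12x³ ÷ 3x = −4x². Subtract (−4x²)·D = −12x³ + 16x². Remainder: 9x² − 36x + 32.
Step 4: lead(9x² − 36x + 32) ÷ lead(D) = 9x² ÷ 3x = 3x. Subtract (3x)·D = 9x² − 12x. Remainder: −24x + 32.
Step 5: lead(−24x + 32) ÷ lead(D) = −24x ÷ 3x = −8. Subtract (−8)·D = −24x + 32. Remainder: 0.

R = [0], so D(x) is a factor of P(x). yes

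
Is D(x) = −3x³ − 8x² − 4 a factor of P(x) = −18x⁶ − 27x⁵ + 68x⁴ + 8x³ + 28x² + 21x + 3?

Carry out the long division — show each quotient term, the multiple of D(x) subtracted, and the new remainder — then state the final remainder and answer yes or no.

Step 1: lead(−18x⁶ − 27x⁵ + 68x⁴ + 8x³ + 28x² + 21x + 3) ÷ lead(D) = −18x⁶ ÷ −3x³ = 6x³. Subtract (6x³)·D = −18x⁶ − 48x⁵ − 24x³. Remainder: 21x⁵ + 68x⁴ + 32x³ + 28x² + 21x + 3.
Step 2: lead(21x⁵ + 68x⁴ + 32x³ + 28x² + 21x + 3) ÷ lead(D) = 21x⁵ ÷ −3x³ = −7x². Subtract (−7x²)·D = 21x⁵ + 56x⁴ + 28x². Remainder: 12x⁴ + 32x³ + 21x + 3.
Step 3: lead(12x⁴ + 32x³ + 21x + 3) ÷ lead(D) = 12x⁴ ÷ −3x³ = −4x. Subtract (−4x)·D = 12x⁴ + 32x³ + 16x. Remainder: 5x + 3.

R(x) = 5x + 3, so D(x) is not a factor of P(x). no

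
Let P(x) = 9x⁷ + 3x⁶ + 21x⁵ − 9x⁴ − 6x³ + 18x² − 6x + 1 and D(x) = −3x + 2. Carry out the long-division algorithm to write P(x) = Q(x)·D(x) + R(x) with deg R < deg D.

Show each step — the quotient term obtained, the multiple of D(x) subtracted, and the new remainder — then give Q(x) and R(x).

Step 1: lead(9x⁷ + 3x⁶ + 21x⁵ − 9x⁴ − 6x³ + 18x² − 6x + 1) ÷ lead(D) = 9x⁷ ÷ −3x = −3x⁶. Subtract (−3x⁶)·D = 9x⁷ − 6x⁶. Remainder: 9x⁶ + 21x⁵ − 9x⁴ − 6x³ + 18x² − 6x + 1.
Step 2: lead(9x⁶ + 21x⁵ − 9x⁴ − 6x³ + 18x² − 6x + 1) ÷ lead(D) = 9x⁶ ÷ −3x = −3x⁵. Subtract (−3x⁵)·D = 9x⁶ − 6x⁵. Remainder: 27x⁵ − 9x⁴ − 6x³ + 18x² − 6x + 1.
Step 3: lead(27x⁵ − 9x⁴ − 6x³ + 18x² − 6x + 1) ÷ lead(D) = 27x⁵ ÷ −3x = −9x⁴. Subtract (−9x⁴)·D = 27x⁵ − 18x⁴. Remainder: 9x⁴ − 6x³ + 18x² − 6x + 1.
Step 4: lead(9x⁴ − 6x³ + 18x² − 6x + 1) ÷ lead(D) = 9x⁴ ÷ −3x = −3x³. Subtract (−3x³)·D = 9x⁴ − 6x³. Remainder: 18x² − 6x + 1.
Step 5: lead(18x² − 6x + 1) ÷ lead(D) = 18x² ÷ −3x = −6x. Subtract (−6x)·D = 18x² − 12x. Remainder: 6x + 1.
Step 6: lead(6x + 1) ÷ lead(D) = 6x ÷ −3x = −2. Subtract (−2)·D = 6x − 4. Remainder: 5.

Q(x) = −3x⁶ − 3x⁵ − 9x⁴ − 3x³ − 6x − 2; R(x) = 5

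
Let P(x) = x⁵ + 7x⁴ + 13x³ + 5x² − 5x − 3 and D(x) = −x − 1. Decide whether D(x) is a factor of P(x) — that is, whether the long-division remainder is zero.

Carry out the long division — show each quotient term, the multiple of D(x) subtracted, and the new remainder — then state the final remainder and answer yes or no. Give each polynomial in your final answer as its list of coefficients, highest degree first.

Step 1: lead(x⁵ + 7x⁴ + 13x³ + 5x² − 5x − 3) ÷ lead(D) = x⁵ ÷ −x = −x⁴. Subtract (−x⁴)·D = x⁵ + x⁴. Remainder: 6x⁴ + 13x³ + 5x² − 5x − 3.
Step 2: lead(6x⁴ + 13x³ + 5x² − 5x − 3) ÷ lead(D) = 6x⁴ ÷ −x = −6x³. Subtract (−6x³)·D = 6x⁴ + 6x³. Remainder: 7x³ + 5x² − 5x − 3.
Step 3: lead(7x³ + 5x² − 5x − 3) ÷ lead(D) = 7x³ ÷ −x = −7x². Subtract (−7x²)·D = 7x³ + 7x². Remainder: −2x² − 5x − 3.
Step 4: lead(−2x² − 5x − 3) ÷ lead(D) = −2x² ÷ −x = 2x. Subtract (2x)·D = −2x² − 2x. Remainder: −3x − 3.
Step 5: lead(−3x − 3) ÷ lead(D) = −3x ÷ −x = 3. Subtract (3)·D = −3x − 3. Remainder: 0.

R = [0], so D(x) is a factor of P(x). yes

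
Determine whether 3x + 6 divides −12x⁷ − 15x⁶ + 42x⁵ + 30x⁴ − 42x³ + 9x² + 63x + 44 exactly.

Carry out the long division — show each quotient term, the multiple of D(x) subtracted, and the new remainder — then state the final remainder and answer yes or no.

R(x) = 2, so D(x) is not a factor of P(x). no

Step 1: lead(−12x⁷ − 15x⁶ + 42x⁵ + 30x⁴ − 42x³ + 9x² + 63x + 44) ÷ lead(D) = −12x⁷ ÷ 3x = −4x⁶. Subtract (−4x⁶)·D = −12x⁷ − 24x⁶. Remainder: 9x⁶ + 42x⁵ + 30x⁴ − 42x³ + 9x² + 63x + 44.
Step 2: lead(9x⁶ + 42x⁵ + 30x⁴ − 42x³ + 9x² + 63x + 44) ÷ lead(D) = 9x⁶ ÷ 3x = 3x⁵. Subtract (3x⁵)·D = 9x⁶ + 18x⁵. Remainder: 24x⁵ + 30x⁴ − 42x³ + 9x² + 63x + 44.
Step 3: lead(24x⁵ + 30x⁴ − 42x³ + 9x² + 63x + 44) ÷ lead(D) = 24x⁵ ÷ 3x = 8x⁴. Subtract (8x⁴)·D = 24x⁵ + 48x⁴. Remainder: −18x⁴ − 42x³ + 9x² + 63x + 44.
Step 4: lead(−18x⁴ − 42x³ + 9x² + 63x + 44) ÷ lead(D) = −18x⁴ ÷ 3x = −6x³. Subtract (−6x³)·D = −18x⁴ − 36x³. Remainder: −6x³ + 9x² + 63x + 44.
Step 5: lead(−6x³ + 9x² + 63x + 44) ÷ lead(D) = −6x³ ÷ 3x = −2x². Subtract (−2x²)·D = −6x³ − 12x². Remainder: 21x² + 63x + 44.
Step 6: lead(21x² + 63x + 44) ÷ lead(D) = 21x² ÷ 3x = 7x. Subtract (7x)·D = 21x² + 42x. Remainder: 21x + 44.
Step 7: lead(21x + 44) ÷ lead(D) = 21x ÷ 3x = 7. Subtract (7)·D = 21x + 42. Remainder: 2.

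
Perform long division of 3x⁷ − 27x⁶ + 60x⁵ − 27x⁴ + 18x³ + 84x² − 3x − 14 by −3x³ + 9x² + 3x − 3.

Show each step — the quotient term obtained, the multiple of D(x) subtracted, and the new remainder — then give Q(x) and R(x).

Step 1: lead(3x⁷ − 27x⁶ + 60x⁵ − 27x⁴ + 18x³ + 84x² − 3x − 14) ÷ lead(D) = 3x⁷ ÷ −3x³ = −x⁴. Subtract (−x⁴)·D = 3x⁷ − 9x⁶ − 3x⁵ + 3x⁴. Remainder: −18x⁶ + 63x⁵ − 30x⁴ + 18x³ + 84x² − 3x − 14.
Step 2: lead(−18x⁶ + 63x⁵ − 30x⁴ + 18x³ + 84x² − 3x − 14) ÷ lead(D) = −18x⁶ ÷ −3x³ = 6x³. Subtract (6x³)·D = −18x⁶ + 54x⁵ + 18x⁴ − 18x³. Remainder: 9x⁵ − 48x⁴ + 36x³ + 84x² − 3x − 14.
Step 3: lead(9x⁵ − 48x⁴ + 36x³ + 84x² − 3x − 14) ÷ lead(D) = 9x⁵ ÷ −3x³ = −3x². Subtract (−3x²)·D = 9x⁵ − 27x⁴ − 9x³ + 9x². Remainder: −21x⁴ + 45x³ + 75x² − 3x − 14.
Step 4: lead(−21x⁴ + 45x³ + 75x² − 3x − 14) ÷ lead(D) = −21x⁴ ÷ −3x³ = 7x. Subtract (7x)·D = −21x⁴ + 63x³ + 21x² − 21x. Remainder: −18x³ + 54x² + 18x − 14.
Step 5: lead(−18x³ + 54x² + 18x − 14) ÷ lead(D) = −18x³ ÷ −3x³ = 6. Subtract (6)·D = −18x³ + 54x² + 18x − 18. Remainder: 4.

Q(x) = −x⁴ + 6x³ − 3x² + 7x + 6; R(x) = 4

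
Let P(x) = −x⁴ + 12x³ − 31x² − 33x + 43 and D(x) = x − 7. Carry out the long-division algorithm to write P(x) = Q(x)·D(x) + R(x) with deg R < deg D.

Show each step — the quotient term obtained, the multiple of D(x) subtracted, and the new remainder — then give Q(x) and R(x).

Q(x) = −x³ + 5x² + 4x − 5; R(x) = 8

Step 1: lead(−x⁴ + 12x³ − 31x² − 33x + 43) ÷ lead(D) = −x⁴ ÷ x = −x³. Subtract (−x³)·D = −x⁴ + 7x³. Remainder: 5x³ − 31x² − 33x + 43.
Step 2: lead(5x³ − 31x² − 33x + 43) ÷ lead(D) = 5x³ ÷ x = 5x². Subtract (5x²)·D = 5x³ − 35x². Remainder: 4x² − 33x + 43.
Step 3: lead(4x² − 33x + 43) ÷ lead(D) = 4x² ÷ x = 4x. Subtract (4x)·D = 4x² − 28x. Remainder: −5x + 43.
Step 4: lead(−5x + 43) ÷ lead(D) = −5x ÷ x = −5. Subtract (−5)·D = −5x + 35. Remainder: 8.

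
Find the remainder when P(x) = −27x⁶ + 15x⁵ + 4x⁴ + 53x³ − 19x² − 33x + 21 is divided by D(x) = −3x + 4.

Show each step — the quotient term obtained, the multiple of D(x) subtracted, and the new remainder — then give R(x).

Step 1: lead(−27x⁶ + 15x⁵ + 4x⁴ + 53x³ − 19x² − 33x + 21) ÷ lead(D) = −27x⁶ ÷ −3x = 9x⁵. Subtract (9x⁵)·D = −27x⁶ + 36x⁵. Remainder: −21x⁵ + 4x⁴ + 53x³ − 19x² − 33x + 21.
Step 2: lead(−21x⁵ + 4x⁴ + 53x³ − 19x² − 33x + 21) ÷ lead(D) = −21x⁵ ÷ −3x = 7x⁴. Subtract (7x⁴)·D = −21x⁵ + 28x⁴. Remainder: −24x⁴ + 53x³ − 19x² − 33x + 21.
Step 3: lead(−24x⁴ + 53x³ − 19x² − 33x + 21) ÷ lead(D) = −24x⁴ ÷ −3x = 8x³. Subtract (8x³)·D = −24x⁴ + 32x³. Remainder: 21x³ − 19x² − 33x + 21.
Step 4: lead(21x³ − 19x² − 33x + 21) ÷ lead(D) = 21x³ ÷ −3x = −7x². Subtract (−7x²)·D = 21x³ − 28x². Remainder: 9x² − 33x + 21.
Step 5: lead(9x² − 33x + 21) ÷ lead(D) = 9x² ÷ −3x = −3x. Subtract (−3x)·D = 9x² − 12x. Remainder: −21x + 21.
Step 6: lead(−21x + 21) ÷ lead(D) = −21x ÷ −3x = 7. Subtract (7)·D = −21x + 28. Remainder: −7.

R(x) = −7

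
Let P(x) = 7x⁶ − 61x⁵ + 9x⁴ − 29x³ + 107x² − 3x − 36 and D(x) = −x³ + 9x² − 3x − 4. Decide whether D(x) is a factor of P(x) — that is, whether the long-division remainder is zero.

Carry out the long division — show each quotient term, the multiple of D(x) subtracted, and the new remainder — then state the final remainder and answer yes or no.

R(x) = 0, so D(x) is a factor of P(x). yes

Step 1: lead(7x⁶ − 61x⁵ + 9x⁴ − 29x³ + 107x² − 3x − 36) ÷ lead(D) = 7x⁶ ÷ −x³ = −7x³. Subtract (−7x³)·D = 7x⁶ − 63x⁵ + 21x⁴ + 28x³. Remainder: 2x⁵ − 12x⁴ − 57x³ + 107x² − 3x − 36.
Step 2: lead(2x⁵ − 12x⁴ − 57x³ + 107x² − 3x − 36) ÷ lead(D) = 2x⁵ ÷ −x³ = −2x². Subtract (−2x²)·D = 2x⁵ − 18x⁴ + 6x³ + 8x². Remainder: 6x⁴ − 63x³ + 99x² − 3x − 36.
Step 3: lead(6x⁴ − 63x³ + 99x² − 3x − 36) ÷ lead(D) = 6x⁴ ÷ −x³ = −6x. Subtract (−6x)·D = 6x⁴ − 54x³ + 18x² + 24x. Remainder: −9x³ + 81x² − 27x − 36.
Step 4: lead(−9x³ + 81x² − 27x − 36) ÷ lead(D) = −9x³ ÷ −x³ = 9. Subtract (9)·D = −9x³ + 81x² − 27x − 36. Remainder: 0.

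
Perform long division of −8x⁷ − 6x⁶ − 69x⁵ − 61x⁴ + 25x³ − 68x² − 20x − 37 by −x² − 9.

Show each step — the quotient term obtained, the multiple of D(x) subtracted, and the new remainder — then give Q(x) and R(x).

Q(x) = 8x⁵ + 6x⁴ − 3x³ + 7x² + 2x + 5; R(x) = −2x + 8

Step 1: lead(−8x⁷ − 6x⁶ − 69x⁵ − 61x⁴ + 25x³ − 68x² − 20x − 37) ÷ lead(D) = −8x⁷ ÷ −x² = 8x⁵. Subtract (8x⁵)·D = −8x⁷ − 72x⁵. Remainder: −6x⁶ + 3x⁵ − 61x⁴ + 25x³ − 68x² − 20x − 37.
Step 2: lead(−6x⁶ + 3x⁵ − 61x⁴ + 25x³ − 68x² − 20x − 37) ÷ lead(D) = −6x⁶ ÷ −x² = 6x⁴. Subtract (6x⁴)·D = −6x⁶ − 54x⁴. Remainder: 3x⁵ − 7x⁴ + 25x³ − 68x² − 20x − 37.
Step 3: lead(3x⁵ − 7x⁴ + 25x³ − 68x² − 20x − 37) ÷ lead(D) = 3x⁵ ÷ −x² = −3x³. Subtract (−3x³)·D = 3x⁵ + 27x³. Remainder: −7x⁴ − 2x³ − 68x² − 20x − 37.
Step 4: lead(−7x⁴ − 2x³ − 68x² − 20x − 37) ÷ lead(D) = −7x⁴ ÷ −x² = 7x². Subtract (7x²)·D = −7x⁴ − 63x². Remainder: −2x³ − 5x² − 20x − 37.
Step 5: lead(−2x³ − 5x² − 20x − 37) ÷ lead(D) = −2x³ ÷ −x² = 2x. Subtract (2x)·D = −2x³ − 18x. Remainder: −5x² − 2x − 37.
Step 6: lead(−5x² − 2x − 37) ÷ lead(D) = −5x² ÷ −x² = 5. Subtract (5)·D = −5x² − 45. Remainder: −2x + 8.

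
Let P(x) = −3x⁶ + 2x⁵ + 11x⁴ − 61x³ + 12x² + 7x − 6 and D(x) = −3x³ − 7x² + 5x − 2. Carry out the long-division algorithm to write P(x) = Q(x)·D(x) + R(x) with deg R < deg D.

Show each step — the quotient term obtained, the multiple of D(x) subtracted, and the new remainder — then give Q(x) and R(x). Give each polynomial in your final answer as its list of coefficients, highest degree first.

Q = [1, -3, 5, 3]; R = [2, 2, 0]

Step 1: lead(−3x⁶ + 2x⁵ + 11x⁴ − 61x³ + 12x² + 7x − 6) ÷ lead(D) = −3x⁶ ÷ −3x³ = x³. Subtract (x³)·D = −3x⁶ − 7x⁵ + 5x⁴ − 2x³. Remainder: 9x⁵ + 6x⁴ − 59x³ + 12x² + 7x − 6.
Step 2: lead(9x⁵ + 6x⁴ − 59x³ + 12x² + 7x − 6) ÷ lead(D) = 9x⁵ ÷ −3x³ = −3x². Subtract (−3x²)·D = 9x⁵ + 21x⁴ − 15x³ + 6x². Remainder: −15x⁴ − 44x³ + 6x² + 7x − 6.
Step 3: lead(−15x⁴ − 44x³ + 6x² + 7x − 6) ÷ lead(D) = −15x⁴ ÷ −3x³ = 5x. Subtract (5x)·D = −15x⁴ − 35x³ + 25x² − 10x. Remainder: −9x³ − 19x² + 17x − 6.
Step 4: lead(−9x³ − 19x² + 17x − 6) ÷ lead(D) = −9x³ ÷ −3x³ = 3. Subtract (3)·D = −9x³ − 21x² + 15x − 6. Remainder: 2x² + 2x.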